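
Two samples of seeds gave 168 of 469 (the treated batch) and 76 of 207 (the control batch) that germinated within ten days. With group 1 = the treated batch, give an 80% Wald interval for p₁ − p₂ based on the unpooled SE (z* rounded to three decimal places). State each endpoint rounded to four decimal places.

p̂₁ = 0.35821, p̂₂ = 0.36715, so the observed difference is -0.00894.
Unpooled SE = √(p̂₁(1−p̂₁)/n₁ + p̂₂(1−p̂₂)/n₂) = √(0.000490182 + 0.001122468) = 0.040158.
For 80% confidence, z* = 1.282. Margin = 1.282·0.040158 = 0.05148.
Interval: -0.00894 ± 0.05148 → (-0.0604, 0.0425).

(-0.0604, 0.0425)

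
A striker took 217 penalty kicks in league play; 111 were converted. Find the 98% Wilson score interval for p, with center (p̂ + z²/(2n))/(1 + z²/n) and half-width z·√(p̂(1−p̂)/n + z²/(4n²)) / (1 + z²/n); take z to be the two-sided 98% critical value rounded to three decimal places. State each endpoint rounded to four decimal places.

(0.4333, 0.5892)

p̂ = 111/217 = 0.51152; z = 2.326, so z² = 5.410276.
Denominator 1 + z²/n = 1 + 5.410276/217 = 1.024932.
Center = (0.51152 + 0.012466)/1.024932 = 0.51124.
Radicand: p̂(1−p̂)/n + z²/(4n²) = 0.001151462 + 0.000028724 = 0.001180186.
Half-width = z·√(radicand)/denom = 2.326·0.034354/1.024932 = 0.07796.
So the interval runs from 0.4333 to 0.5892.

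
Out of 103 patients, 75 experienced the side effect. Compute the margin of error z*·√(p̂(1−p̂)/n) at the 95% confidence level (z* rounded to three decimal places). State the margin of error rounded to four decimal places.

With x = 75 successes in n = 103, p̂ = 0.72816.
SE(p̂) = √(0.72816·0.27184/103) = 0.043838.
The 95% critical value is z* = 1.960.
Margin of error = z*·SE = 1.960 × 0.043838 = 0.0859.

ME = 0.0859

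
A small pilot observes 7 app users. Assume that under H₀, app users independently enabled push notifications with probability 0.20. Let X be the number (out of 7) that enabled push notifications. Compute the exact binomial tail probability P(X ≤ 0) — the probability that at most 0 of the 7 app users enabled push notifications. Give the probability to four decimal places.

P = 0.2097

X is binomial with n = 7 and p = 0.20.
P(X ≤ 0) = C(7,0)·0.20^0·0.80^7.
= 0.209715 = 0.2097.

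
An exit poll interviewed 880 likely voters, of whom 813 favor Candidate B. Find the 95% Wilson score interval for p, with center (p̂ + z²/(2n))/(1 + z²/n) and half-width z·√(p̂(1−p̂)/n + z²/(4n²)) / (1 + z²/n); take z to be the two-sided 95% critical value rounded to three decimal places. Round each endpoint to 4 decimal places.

Here p̂ = 813/880 = 0.92386 and z = 1.960 (z² = 3.841600).
Denominator 1 + z²/n = 1 + 3.841600/880 = 1.004365.
Center = (0.92386 + 0.002183)/1.004365 = 0.92202.
Radicand: p̂(1−p̂)/n + z²/(4n²) = 0.000079931 + 0.000001240 = 0.000081171.
Half-width = 1.960·√0.000081171/1.004365 = 0.01758.
CI: 0.92202 ± 0.01758 = (0.9044, 0.9396).

(0.9044, 0.9396)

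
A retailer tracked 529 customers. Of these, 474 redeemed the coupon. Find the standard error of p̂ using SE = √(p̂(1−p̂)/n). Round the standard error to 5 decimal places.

p̂ = 474/529 = 0.89603.
p̂(1−p̂) = 0.89603·0.10397 = 0.093160.
SE = √(0.093160/529) = √0.000176106 = 0.01327.

SE = 0.01327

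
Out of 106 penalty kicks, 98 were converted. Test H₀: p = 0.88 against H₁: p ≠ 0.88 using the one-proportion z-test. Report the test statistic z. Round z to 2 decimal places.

p̂ = 98/106 = 0.92453.
Under H₀, SE = √(p₀(1−p₀)/n) = √(0.88·0.12/106) = √0.000996226 = 0.031563.
Test statistic: z = 0.04453/0.031563 = 1.41.

z = 1.41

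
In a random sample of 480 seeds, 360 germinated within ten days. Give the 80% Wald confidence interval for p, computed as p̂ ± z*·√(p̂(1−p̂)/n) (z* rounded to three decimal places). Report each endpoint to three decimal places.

(0.725, 0.775)

With x = 360 successes in n = 480, p̂ = 0.75000.
SE = √(p̂(1−p̂)/n) = √(0.187500/480) = 0.019764.
z* = 1.282 at the 80% level.
Margin = 1.282·0.019764 = 0.02534.
So the interval runs from 0.725 to 0.775.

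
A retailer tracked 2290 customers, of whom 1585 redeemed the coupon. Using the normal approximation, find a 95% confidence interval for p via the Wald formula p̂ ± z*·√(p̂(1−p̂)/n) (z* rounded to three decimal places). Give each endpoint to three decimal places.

(0.673, 0.711)

With x = 1585 successes in n = 2290, p̂ = 0.69214.
SE(p̂) = √(0.69214·0.30786/2290) = 0.009646.
The 95% critical value is z* = 1.960.
Margin = 1.960·0.009646 = 0.01891.
So the interval runs from 0.673 to 0.711.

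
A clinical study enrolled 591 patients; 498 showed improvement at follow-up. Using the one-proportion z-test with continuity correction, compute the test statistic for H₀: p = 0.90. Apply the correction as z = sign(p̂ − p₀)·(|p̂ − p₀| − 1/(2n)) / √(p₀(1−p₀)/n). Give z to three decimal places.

The sample proportion is 498/591 = 0.84264. p̂ − p₀ = -0.057360.
Continuity correction 1/(2n) = 1/1182 = 0.000846.
Corrected numerator: |-0.057360| − 0.000846 = 0.056514.
Null standard error: √(0.90·0.10/591) = √0.000152284 = 0.012340.
z = (−)0.056514/0.012340 = -4.580.

z = -4.580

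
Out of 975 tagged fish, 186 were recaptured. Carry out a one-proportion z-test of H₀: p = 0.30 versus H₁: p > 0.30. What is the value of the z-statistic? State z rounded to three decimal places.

z = -7.443

p̂ = 186/975 = 0.19077.
SE₀ = √(0.30·0.70/975) = 0.014676.
Test statistic: z = -0.10923/0.014676 = -7.443.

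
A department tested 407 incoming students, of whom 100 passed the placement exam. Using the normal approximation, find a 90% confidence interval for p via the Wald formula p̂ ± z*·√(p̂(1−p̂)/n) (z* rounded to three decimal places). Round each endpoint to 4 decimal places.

p̂ = 100/407 = 0.24570.
Standard error of p̂: √(0.185332/407) = √0.000455360 = 0.021339.
The 90% critical value is z* = 1.645.
Margin of error: 1.645 × 0.021339 = 0.03510.
So the interval runs from 0.2106 to 0.2808.

(0.2106, 0.2808)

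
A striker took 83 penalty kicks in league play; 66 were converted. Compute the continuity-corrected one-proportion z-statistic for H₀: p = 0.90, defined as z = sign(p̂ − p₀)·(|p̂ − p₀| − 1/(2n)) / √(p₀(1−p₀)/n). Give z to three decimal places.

p̂ = 66/83 = 0.79518. p̂ − p₀ = -0.104819.
1/(2n) = 0.006024.
Corrected numerator: |-0.104819| − 0.006024 = 0.098795.
Under H₀, SE = √(p₀(1−p₀)/n) = √(0.90·0.10/83) = √0.001084337 = 0.032929.
z = (−)0.098795/0.032929 = -3.000.

z = -3.000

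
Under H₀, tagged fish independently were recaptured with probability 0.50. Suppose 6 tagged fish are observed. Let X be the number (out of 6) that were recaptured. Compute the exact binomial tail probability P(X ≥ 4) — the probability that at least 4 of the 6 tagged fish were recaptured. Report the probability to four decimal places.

P = 0.3438

X is binomial with n = 6 and p = 0.50.
P(X ≥ 4) = C(6,4)·0.50^4·0.50^2 + C(6,5)·0.50^5·0.50^1 + C(6,6)·0.50^6·0.50^0.
= 0.234375 + 0.093750 + 0.015625 = 0.3438.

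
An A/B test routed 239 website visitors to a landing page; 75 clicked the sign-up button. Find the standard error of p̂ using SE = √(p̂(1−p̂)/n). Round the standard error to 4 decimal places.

p̂ = 75/239 = 0.31381.
p̂(1−p̂) = 0.31381·0.68619 = 0.215333.
Dividing by n and taking the root: √0.000900975 = 0.0300.

SE = 0.0300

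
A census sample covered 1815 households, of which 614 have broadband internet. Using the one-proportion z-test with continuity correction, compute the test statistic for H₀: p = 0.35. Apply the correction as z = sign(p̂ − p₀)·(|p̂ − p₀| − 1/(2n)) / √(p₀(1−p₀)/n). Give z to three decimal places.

Sample proportion p̂ = 614/1815 = 0.33829. p̂ − p₀ = -0.011708.
1/(2n) = 0.000275.
Corrected numerator: |-0.011708| − 0.000275 = 0.011433.
Null standard error: √(0.35·0.65/1815) = √0.000125344 = 0.011196.
z = −0.011433/0.011196 = -1.021.

z = -1.021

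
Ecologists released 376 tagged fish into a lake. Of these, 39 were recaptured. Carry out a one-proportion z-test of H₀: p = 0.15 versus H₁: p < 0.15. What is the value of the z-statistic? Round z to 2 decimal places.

Sample proportion p̂ = 39/376 = 0.10372.
SE₀ = √(0.15·0.85/376) = 0.018415.
z = (0.10372 − 0.15)/0.018415 = -0.04628/0.018415 = -2.51.

z = -2.51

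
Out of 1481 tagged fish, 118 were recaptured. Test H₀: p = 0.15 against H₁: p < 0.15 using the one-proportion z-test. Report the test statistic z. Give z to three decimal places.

p̂ = 118/1481 = 0.07968.
Under H₀, SE = √(p₀(1−p₀)/n) = √(0.15·0.85/1481) = √0.000086090 = 0.009278.
z = (p̂ − p₀)/SE = (0.07968 − 0.15)/0.009278 = -7.579.

z = -7.579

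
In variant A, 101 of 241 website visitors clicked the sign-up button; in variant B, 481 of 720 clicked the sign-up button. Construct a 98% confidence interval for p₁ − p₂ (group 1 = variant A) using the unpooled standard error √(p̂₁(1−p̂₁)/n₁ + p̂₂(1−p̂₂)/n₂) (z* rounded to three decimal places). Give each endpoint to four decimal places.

(-0.3334, -0.1645)

p̂₁ = 101/241 = 0.41909, p̂₂ = 481/720 = 0.66806; p̂₁ − p̂₂ = -0.24897.
SE = √(0.001010179 + 0.000307996) = √0.001318175 = 0.036307.
The 98% critical value is z* = 2.326. Margin of error = 0.08445.
So the interval runs from -0.3334 to -0.1645.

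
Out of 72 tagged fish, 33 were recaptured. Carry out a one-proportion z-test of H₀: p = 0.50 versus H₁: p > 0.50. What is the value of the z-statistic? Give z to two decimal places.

The sample proportion is 33/72 = 0.45833.
SE₀ = √(0.50·0.50/72) = 0.058926.
z = (p̂ − p₀)/SE = (0.45833 − 0.50)/0.058926 = -0.71.

z = -0.71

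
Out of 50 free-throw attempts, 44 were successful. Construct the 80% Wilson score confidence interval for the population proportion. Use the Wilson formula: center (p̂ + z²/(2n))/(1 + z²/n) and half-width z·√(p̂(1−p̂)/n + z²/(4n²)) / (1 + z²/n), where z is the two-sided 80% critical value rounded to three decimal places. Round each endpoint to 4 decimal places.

Here p̂ = 44/50 = 0.88000 and z = 1.282 (z² = 1.643524).
Denominator 1 + z²/n = 1 + 1.643524/50 = 1.032870.
Adjusted center: (0.88000 + z²/(2n))/1.032870 = 0.86791.
Radicand: p̂(1−p̂)/n + z²/(4n²) = 0.002112000 + 0.000164352 = 0.002276352.
Half-width = 1.282·√0.002276352/1.032870 = 0.05922.
CI: 0.86791 ± 0.05922 = (0.8087, 0.9271).

(0.8087, 0.9271)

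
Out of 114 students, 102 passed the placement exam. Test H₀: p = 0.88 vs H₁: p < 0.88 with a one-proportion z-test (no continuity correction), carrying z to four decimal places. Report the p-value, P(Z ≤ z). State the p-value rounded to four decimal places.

p-value = 0.6859

Sample proportion p̂ = 102/114 = 0.89474.
Under H₀, SE = √(p₀(1−p₀)/n) = √(0.88·0.12/114) = √0.000926316 = 0.030435.
Test statistic (full precision, shown to 4 dp): z = (102/114 − 0.88)/SE₀ ≈ 0.4842.
p-value = P(Z ≤ z) with z = 0.4842 → 0.6859.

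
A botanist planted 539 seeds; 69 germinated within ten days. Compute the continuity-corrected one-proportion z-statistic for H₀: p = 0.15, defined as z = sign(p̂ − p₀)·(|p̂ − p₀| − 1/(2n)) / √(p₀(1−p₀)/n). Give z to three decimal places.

z = -1.369

p̂ = 69/539 = 0.12801. p̂ − p₀ = -0.021985.
1/(2n) = 0.000928.
Corrected numerator: |-0.021985| − 0.000928 = 0.021057.
Under H₀, SE = √(p₀(1−p₀)/n) = √(0.15·0.85/539) = √0.000236549 = 0.015380.
z = (−)0.021057/0.015380 = -1.369.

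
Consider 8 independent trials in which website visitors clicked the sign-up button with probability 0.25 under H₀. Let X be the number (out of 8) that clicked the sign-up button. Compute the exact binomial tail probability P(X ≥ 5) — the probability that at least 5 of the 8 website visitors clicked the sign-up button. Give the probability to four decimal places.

X is binomial with n = 8 and p = 0.25.
P(X ≥ 5) = C(8,5)·0.25^5·0.75^3 + C(8,6)·0.25^6·0.75^2 + C(8,7)·0.25^7·0.75^1 + C(8,8)·0.25^8·0.75^0.
= 0.023071 + 0.003845 + 0.000366 + 0.000015 = 0.0273.

P = 0.0273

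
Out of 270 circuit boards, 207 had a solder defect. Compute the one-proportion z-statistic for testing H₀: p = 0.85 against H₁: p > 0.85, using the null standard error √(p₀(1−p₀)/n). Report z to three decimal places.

p̂ = 207/270 = 0.76667.
Null standard error: √(0.85·0.15/270) = √0.000472222 = 0.021731.
Test statistic: z = -0.08333/0.021731 = -3.835.

z = -3.835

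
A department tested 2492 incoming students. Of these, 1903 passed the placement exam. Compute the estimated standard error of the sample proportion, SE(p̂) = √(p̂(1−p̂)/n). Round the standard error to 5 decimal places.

Sample proportion p̂ = 1903/2492 = 0.76364.
p̂(1−p̂) = 0.76364·0.23636 = 0.180494.
SE = √(0.180494/2492) = 0.00851.

SE = 0.00851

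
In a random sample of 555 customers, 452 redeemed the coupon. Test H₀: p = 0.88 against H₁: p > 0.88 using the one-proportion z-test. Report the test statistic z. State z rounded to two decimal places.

With x = 452 successes in n = 555, p̂ = 0.81441.
Under H₀, SE = √(p₀(1−p₀)/n) = √(0.88·0.12/555) = √0.000190270 = 0.013794.
Test statistic: z = -0.06559/0.013794 = -4.75.

z = -4.75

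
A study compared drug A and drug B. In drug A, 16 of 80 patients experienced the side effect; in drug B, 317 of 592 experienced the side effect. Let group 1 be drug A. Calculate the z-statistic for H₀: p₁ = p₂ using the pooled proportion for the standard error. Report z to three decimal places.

z = -5.633

p̂₁ = 16/80 = 0.20000, p̂₂ = 317/592 = 0.53547.
Pooled p̂ = (16+317)/(80+592) = 333/672 = 0.49554.
Pooled SE = √[0.2499801·0.01418919] ≈ 0.059557.
z = -0.33547/0.059557 = -5.633.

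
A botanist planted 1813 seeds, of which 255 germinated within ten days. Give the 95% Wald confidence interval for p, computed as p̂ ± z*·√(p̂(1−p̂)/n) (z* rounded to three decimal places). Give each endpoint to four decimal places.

(0.1246, 0.1567)

With x = 255 successes in n = 1813, p̂ = 0.14065.
SE(p̂) = √(0.14065·0.85935/1813) = 0.008165.
For 95% confidence, z* = 1.960.
Margin = 1.960·0.008165 = 0.01600.
So the interval runs from 0.1246 to 0.1567.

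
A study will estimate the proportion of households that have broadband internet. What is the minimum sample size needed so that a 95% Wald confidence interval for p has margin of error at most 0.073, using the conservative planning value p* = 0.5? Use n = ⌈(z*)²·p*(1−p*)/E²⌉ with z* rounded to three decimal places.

n = 181

The 95% critical value is z* = 1.960.
p*(1−p*) = 0.2500.
Required n before rounding: 3.841600 × 0.2500 / 0.073² = 180.221.
⌈180.221⌉ = 181.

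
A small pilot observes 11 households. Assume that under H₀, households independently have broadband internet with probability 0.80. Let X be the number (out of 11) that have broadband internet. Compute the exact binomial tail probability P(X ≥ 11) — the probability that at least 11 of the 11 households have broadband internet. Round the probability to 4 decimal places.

X ~ Binomial(n=11, p=0.80).
P(X ≥ 11) = C(11,11)·0.80^11·0.20^0.
= 0.085899 = 0.0859.

P = 0.0859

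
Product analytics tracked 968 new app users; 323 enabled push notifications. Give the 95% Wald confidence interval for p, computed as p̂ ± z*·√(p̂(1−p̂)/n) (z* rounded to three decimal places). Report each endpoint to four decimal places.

(0.3040, 0.3634)

The sample proportion is 323/968 = 0.33368.
Standard error of p̂: √(0.222337/968) = √0.000229687 = 0.015155.
The 95% critical value is z* = 1.960.
Margin of error: 1.960 × 0.015155 = 0.02970.
So the interval runs from 0.3040 to 0.3634.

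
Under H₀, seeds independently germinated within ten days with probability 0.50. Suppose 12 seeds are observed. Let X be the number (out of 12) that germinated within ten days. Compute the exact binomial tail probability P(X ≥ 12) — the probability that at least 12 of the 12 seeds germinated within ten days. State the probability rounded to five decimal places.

X ~ Binomial(n=12, p=0.50).
P(X ≥ 12) = C(12,12)·0.50^12·0.50^0.
= 0.000244 = 0.00024.

P = 0.00024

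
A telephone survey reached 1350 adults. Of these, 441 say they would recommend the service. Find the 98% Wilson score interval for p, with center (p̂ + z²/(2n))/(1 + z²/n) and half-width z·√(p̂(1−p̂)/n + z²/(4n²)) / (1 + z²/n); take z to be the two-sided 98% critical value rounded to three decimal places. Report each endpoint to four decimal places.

Here p̂ = 441/1350 = 0.32667 and z = 2.326 (z² = 5.410276).
1 + z²/n = 1.004008.
Adjusted center: (0.32667 + z²/(2n))/1.004008 = 0.32736.
Radicand: p̂(1−p̂)/n + z²/(4n²) = 0.000162930 + 0.000000742 = 0.000163672.
Half-width = z·√(radicand)/denom = 2.326·0.012793/1.004008 = 0.02964.
Interval: 0.32736 ± 0.02964 → (0.2977, 0.3570).

(0.2977, 0.3570)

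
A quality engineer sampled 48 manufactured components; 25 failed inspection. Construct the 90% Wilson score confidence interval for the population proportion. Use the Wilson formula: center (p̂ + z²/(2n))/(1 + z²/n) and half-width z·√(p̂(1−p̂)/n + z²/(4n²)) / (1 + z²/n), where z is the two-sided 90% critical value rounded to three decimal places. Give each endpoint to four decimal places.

p̂ = 25/48 = 0.52083; z = 1.645, so z² = 2.706025.
1 + z²/n = 1.056376.
Adjusted center: (0.52083 + z²/(2n))/1.056376 = 0.51972.
Radicand: p̂(1−p̂)/n + z²/(4n²) = 0.005199291 + 0.000293623 = 0.005492914.
Half-width = z·√(radicand)/denom = 1.645·0.074114/1.056376 = 0.11541.
Interval: 0.51972 ± 0.11541 → (0.4043, 0.6351).

(0.4043, 0.6351)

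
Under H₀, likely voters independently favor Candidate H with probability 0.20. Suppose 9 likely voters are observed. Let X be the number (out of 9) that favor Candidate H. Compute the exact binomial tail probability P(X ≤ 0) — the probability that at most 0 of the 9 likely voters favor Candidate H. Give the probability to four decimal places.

P = 0.1342

X ~ Binomial(n=9, p=0.20).
P(X ≤ 0) = C(9,0)·0.20^0·0.80^9.
= 0.134218 = 0.1342.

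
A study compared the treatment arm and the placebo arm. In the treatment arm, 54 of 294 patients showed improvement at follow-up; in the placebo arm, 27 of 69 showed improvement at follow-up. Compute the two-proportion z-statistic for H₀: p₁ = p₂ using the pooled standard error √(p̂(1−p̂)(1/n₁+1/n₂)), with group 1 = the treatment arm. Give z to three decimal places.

z = -3.728

p̂₁ = 54/294 = 0.18367, p̂₂ = 27/69 = 0.39130.
Pooled p̂ = (54+27)/(294+69) = 81/363 = 0.22314.
SE = √[p̂(1−p̂)(1/n₁+1/n₂)] = √[0.22314·0.77686·(1/294+1/69)] ≈ 0.055695.
z = (p̂₁ − p̂₂)/SE = (0.18367 − 0.39130)/0.055695 = -0.20763/0.055695 = -3.728.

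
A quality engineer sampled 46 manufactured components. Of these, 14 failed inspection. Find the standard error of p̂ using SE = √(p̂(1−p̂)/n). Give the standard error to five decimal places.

With x = 14 successes in n = 46, p̂ = 0.30435.
p̂(1−p̂) = 0.211721.
SE = √(0.211721/46) = √0.004602630 = 0.06784.

SE = 0.06784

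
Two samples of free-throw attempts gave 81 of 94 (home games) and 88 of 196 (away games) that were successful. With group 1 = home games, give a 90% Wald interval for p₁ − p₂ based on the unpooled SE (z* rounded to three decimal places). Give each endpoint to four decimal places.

(0.3300, 0.4955)

p̂₁ = 81/94 = 0.86170, p̂₂ = 88/196 = 0.44898; p̂₁ − p̂₂ = 0.41272.
Unpooled SE = √(p̂₁(1−p̂₁)/n₁ + p̂₂(1−p̂₂)/n₂) = √(0.001267783 + 0.001262229) = 0.050299.
The 90% critical value is z* = 1.645. Margin of error = 0.08274.
Interval: 0.41272 ± 0.08274 → (0.3300, 0.4955).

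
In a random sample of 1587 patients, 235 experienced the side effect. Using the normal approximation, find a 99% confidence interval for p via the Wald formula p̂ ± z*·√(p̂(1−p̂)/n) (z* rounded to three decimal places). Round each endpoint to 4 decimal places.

Sample proportion p̂ = 235/1587 = 0.14808.
SE(p̂) = √(0.14808·0.85192/1587) = 0.008916.
The 99% critical value is z* = 2.576.
Margin = 2.576·0.008916 = 0.02297.
So the interval runs from 0.1251 to 0.1710.

(0.1251, 0.1710)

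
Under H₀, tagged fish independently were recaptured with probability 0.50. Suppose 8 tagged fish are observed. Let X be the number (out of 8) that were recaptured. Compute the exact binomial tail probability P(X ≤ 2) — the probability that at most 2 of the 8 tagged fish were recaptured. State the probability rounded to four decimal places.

X is binomial with n = 8 and p = 0.50.
P(X ≤ 2) = C(8,0)·0.50^0·0.50^8 + C(8,1)·0.50^1·0.50^7 + C(8,2)·0.50^2·0.50^6.
= 0.003906 + 0.031250 + 0.109375 = 0.1445.

P = 0.1445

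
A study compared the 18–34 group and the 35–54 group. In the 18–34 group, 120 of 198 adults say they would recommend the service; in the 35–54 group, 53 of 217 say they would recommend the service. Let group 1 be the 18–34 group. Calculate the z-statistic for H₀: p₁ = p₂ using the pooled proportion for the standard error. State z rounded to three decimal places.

z = 7.467

p̂₁ = 120/198 = 0.60606, p̂₂ = 53/217 = 0.24424.
Pooling: p̂ = 173/415 = 0.41687.
SE = √[p̂(1−p̂)(1/n₁+1/n₂)] = √[0.41687·0.58313·(1/198+1/217)] ≈ 0.048456.
z = (p̂₁ − p̂₂)/SE = (0.60606 − 0.24424)/0.048456 = 0.36182/0.048456 = 7.467.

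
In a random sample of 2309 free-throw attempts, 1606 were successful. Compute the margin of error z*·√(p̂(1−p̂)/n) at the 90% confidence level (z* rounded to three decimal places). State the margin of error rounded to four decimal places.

ME = 0.0158

The sample proportion is 1606/2309 = 0.69554.
Standard error of p̂: √(0.211764/2309) = √0.000091713 = 0.009577.
For 90% confidence, z* = 1.645.
ME = 1.645·0.009577 = 0.0158.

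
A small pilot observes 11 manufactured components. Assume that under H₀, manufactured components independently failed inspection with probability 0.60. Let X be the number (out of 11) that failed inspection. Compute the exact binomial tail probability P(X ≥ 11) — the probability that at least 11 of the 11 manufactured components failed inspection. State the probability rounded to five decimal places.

X ~ Binomial(n=11, p=0.60).
P(X ≥ 11) = C(11,11)·0.60^11·0.40^0.
= 0.003628 = 0.00363.

P = 0.00363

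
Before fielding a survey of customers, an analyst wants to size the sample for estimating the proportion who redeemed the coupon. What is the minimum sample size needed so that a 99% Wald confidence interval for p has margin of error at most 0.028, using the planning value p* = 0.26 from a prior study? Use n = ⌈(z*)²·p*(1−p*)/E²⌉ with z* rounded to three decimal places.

z* = 2.576 at the 99% level.
p*(1−p*) = 0.1924.
Required n before rounding: 6.635776 × 0.1924 / 0.028² = 1628.474.
Rounding up, n = 1629.

n = 1629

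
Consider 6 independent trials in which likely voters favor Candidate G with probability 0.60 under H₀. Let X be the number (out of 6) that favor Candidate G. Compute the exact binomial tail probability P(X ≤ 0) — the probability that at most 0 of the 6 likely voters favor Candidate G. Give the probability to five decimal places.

X ~ Binomial(n=6, p=0.60).
P(X ≤ 0) = C(6,0)·0.60^0·0.40^6.
= 0.004096 = 0.00410.

P = 0.00410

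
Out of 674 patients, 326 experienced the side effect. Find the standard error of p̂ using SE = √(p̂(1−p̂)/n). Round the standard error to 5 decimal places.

p̂ = 326/674 = 0.48368.
p̂(1−p̂) = 0.249734.
Dividing by n and taking the root: √0.000370525 = 0.01925.

SE = 0.01925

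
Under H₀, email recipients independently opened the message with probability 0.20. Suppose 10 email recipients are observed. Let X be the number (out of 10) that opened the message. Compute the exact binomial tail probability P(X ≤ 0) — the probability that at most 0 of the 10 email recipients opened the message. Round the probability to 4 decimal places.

X is binomial with n = 10 and p = 0.20.
P(X ≤ 0) = C(10,0)·0.20^0·0.80^10.
= 0.107374 = 0.1074.

P = 0.1074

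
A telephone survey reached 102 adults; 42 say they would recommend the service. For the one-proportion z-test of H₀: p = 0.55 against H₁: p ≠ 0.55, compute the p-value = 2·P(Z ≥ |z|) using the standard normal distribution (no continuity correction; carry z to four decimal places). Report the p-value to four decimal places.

Sample proportion p̂ = 42/102 = 0.41176.
Null standard error: √(0.55·0.45/102) = √0.002426471 = 0.049259.
Test statistic (full precision, shown to 4 dp): z = (42/102 − 0.55)/SE₀ ≈ -2.8063.
p-value = 2·P(Z ≥ |z|) with z = -2.8063 → 0.0050.

p-value = 0.0050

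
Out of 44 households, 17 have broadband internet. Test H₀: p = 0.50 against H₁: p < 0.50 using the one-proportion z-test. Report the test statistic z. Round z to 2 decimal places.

z = -1.51

Sample proportion p̂ = 17/44 = 0.38636.
Under H₀, SE = √(p₀(1−p₀)/n) = √(0.50·0.50/44) = √0.005681818 = 0.075378.
z = (p̂ − p₀)/SE = (0.38636 − 0.50)/0.075378 = -1.51.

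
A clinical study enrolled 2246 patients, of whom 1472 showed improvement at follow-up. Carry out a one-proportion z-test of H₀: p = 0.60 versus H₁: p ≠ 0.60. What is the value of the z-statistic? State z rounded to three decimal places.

z = 5.358

With x = 1472 successes in n = 2246, p̂ = 0.65539.
SE₀ = √(0.60·0.40/2246) = 0.010337.
z = (p̂ − p₀)/SE = (0.65539 − 0.60)/0.010337 = 5.358.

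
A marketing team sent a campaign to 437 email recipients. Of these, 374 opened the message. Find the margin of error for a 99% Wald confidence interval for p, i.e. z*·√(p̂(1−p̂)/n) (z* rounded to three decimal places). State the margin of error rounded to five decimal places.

With x = 374 successes in n = 437, p̂ = 0.85584.
SE = √(p̂(1−p̂)/n) = √(0.123381/437) = 0.016803.
For 99% confidence, z* = 2.576.
So ME = 0.04328.

ME = 0.04328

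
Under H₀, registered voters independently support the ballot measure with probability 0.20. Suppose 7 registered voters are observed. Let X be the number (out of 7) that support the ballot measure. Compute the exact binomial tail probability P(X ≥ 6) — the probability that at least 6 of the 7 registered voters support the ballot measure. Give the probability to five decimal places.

X is binomial with n = 7 and p = 0.20.
P(X ≥ 6) = C(7,6)·0.20^6·0.80^1 + C(7,7)·0.20^7·0.80^0.
= 0.000358 + 0.000013 = 0.00037.

P = 0.00037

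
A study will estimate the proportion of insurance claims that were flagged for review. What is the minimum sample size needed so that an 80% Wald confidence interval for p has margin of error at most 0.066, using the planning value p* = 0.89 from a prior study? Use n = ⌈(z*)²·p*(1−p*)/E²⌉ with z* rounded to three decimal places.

For 80% confidence, z* = 1.282.
p*(1−p*) = 0.89·0.11 = 0.0979.
(z*)²·p*(1−p*)/E² = 1.643524·0.0979/0.004356 = 36.938.
Rounding up, n = 37.

n = 37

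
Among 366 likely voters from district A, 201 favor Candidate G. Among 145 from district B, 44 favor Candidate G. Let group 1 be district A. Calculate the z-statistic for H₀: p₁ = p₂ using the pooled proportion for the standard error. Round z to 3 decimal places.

z = 5.013

Sample proportions: p̂₁ = 201/366 = 0.54918 and p̂₂ = 44/145 = 0.30345.
Pooling: p̂ = 245/511 = 0.47945.
Pooled SE = √[0.2495778·0.00962879] ≈ 0.049022.
z = (p̂₁ − p̂₂)/SE = (0.54918 − 0.30345)/0.049022 = 0.24573/0.049022 = 5.013.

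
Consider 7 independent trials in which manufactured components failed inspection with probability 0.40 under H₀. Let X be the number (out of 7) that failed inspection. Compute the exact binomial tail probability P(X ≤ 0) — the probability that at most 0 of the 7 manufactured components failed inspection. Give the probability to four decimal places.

P = 0.0280

X ~ Binomial(n=7, p=0.40).
P(X ≤ 0) = C(7,0)·0.40^0·0.60^7.
= 0.027994 = 0.0280.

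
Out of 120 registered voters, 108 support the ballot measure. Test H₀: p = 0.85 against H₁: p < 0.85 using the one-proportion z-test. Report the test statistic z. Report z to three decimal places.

z = 1.534

Sample proportion p̂ = 108/120 = 0.90000.
Null standard error: √(0.85·0.15/120) = √0.001062500 = 0.032596.
z = (p̂ − p₀)/SE = (0.90000 − 0.85)/0.032596 = 1.534.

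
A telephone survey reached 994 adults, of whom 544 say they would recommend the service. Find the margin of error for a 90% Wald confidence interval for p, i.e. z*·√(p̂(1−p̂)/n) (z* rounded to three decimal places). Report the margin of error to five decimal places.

With x = 544 successes in n = 994, p̂ = 0.54728.
SE = √(p̂(1−p̂)/n) = √(0.247764/994) = 0.015788.
z* = 1.645 at the 90% level.
Margin of error = z*·SE = 1.645 × 0.015788 = 0.02597.

ME = 0.02597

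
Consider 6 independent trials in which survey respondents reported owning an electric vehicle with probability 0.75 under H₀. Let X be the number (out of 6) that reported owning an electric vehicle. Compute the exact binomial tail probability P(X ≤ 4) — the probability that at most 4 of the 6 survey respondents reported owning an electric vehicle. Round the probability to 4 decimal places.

P = 0.4661

X ~ Binomial(n=6, p=0.75).
P(X ≤ 4) = Σ_{j=0}^{4} C(6,j)·0.75^j·0.25^{6−j}.
= 0.000244 + 0.004395 + 0.032959 + 0.131836 + 0.296631 = 0.4661.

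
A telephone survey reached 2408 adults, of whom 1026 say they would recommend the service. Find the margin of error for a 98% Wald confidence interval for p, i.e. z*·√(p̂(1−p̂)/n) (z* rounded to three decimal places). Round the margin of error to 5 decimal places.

With x = 1026 successes in n = 2408, p̂ = 0.42608.
SE(p̂) = √(0.42608·0.57392/2408) = 0.010077.
The 98% critical value is z* = 2.326.
ME = 2.326·0.010077 = 0.02344.

ME = 0.02344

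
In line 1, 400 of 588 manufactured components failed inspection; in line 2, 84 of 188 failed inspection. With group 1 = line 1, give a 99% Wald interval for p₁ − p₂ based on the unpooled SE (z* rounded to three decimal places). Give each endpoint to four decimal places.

p̂₁ = 0.68027, p̂₂ = 0.44681, so the observed difference is 0.23346.
Unpooled SE = √(p̂₁(1−p̂₁)/n₁ + p̂₂(1−p̂₂)/n₂) = √(0.000369901 + 0.001314738) = 0.041044.
The 99% critical value is z* = 2.576. Margin of error = 0.10573.
CI: 0.23346 ± 0.10573 = (0.1277, 0.3392).

(0.1277, 0.3392)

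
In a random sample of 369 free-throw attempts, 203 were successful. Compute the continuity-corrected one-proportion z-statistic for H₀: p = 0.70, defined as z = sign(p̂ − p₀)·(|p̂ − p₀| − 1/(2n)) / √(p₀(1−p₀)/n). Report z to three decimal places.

z = -6.225

With x = 203 successes in n = 369, p̂ = 0.55014. p̂ − p₀ = -0.149864.
Continuity correction 1/(2n) = 1/738 = 0.001355.
Corrected numerator: |-0.149864| − 0.001355 = 0.148509.
SE₀ = √(0.70·0.30/369) = 0.023856.
z = −0.148509/0.023856 = -6.225.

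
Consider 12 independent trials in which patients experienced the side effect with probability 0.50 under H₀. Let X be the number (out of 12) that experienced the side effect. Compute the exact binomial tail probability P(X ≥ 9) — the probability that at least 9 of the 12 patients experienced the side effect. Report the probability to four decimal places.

X ~ Binomial(n=12, p=0.50).
P(X ≥ 9) = C(12,9)·0.50^9·0.50^3 + C(12,10)·0.50^10·0.50^2 + C(12,11)·0.50^11·0.50^1 + C(12,12)·0.50^12·0.50^0.
= 0.053711 + 0.016113 + 0.002930 + 0.000244 = 0.0730.

P = 0.0730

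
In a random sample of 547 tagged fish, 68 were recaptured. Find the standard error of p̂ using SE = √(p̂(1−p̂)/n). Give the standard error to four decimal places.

Sample proportion p̂ = 68/547 = 0.12431.
p̂(1−p̂) = 0.12431·0.87569 = 0.108857.
Dividing by n and taking the root: √0.000199007 = 0.0141.

SE = 0.0141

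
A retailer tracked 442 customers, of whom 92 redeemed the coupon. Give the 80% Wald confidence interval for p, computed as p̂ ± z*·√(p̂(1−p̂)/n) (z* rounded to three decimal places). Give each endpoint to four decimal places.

(0.1834, 0.2329)

Sample proportion p̂ = 92/442 = 0.20814.
Standard error of p̂: √(0.164821/442) = √0.000372897 = 0.019311.
z* = 1.282 at the 80% level.
Margin of error: 1.282 × 0.019311 = 0.02476.
So the interval runs from 0.1834 to 0.2329.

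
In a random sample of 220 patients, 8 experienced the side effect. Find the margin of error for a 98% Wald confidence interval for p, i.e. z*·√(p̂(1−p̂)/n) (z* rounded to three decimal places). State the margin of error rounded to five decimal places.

ME = 0.02936

Sample proportion p̂ = 8/220 = 0.03636.
Standard error of p̂: √(0.035041/220) = √0.000159279 = 0.012621.
For 98% confidence, z* = 2.326.
So ME = 0.02936.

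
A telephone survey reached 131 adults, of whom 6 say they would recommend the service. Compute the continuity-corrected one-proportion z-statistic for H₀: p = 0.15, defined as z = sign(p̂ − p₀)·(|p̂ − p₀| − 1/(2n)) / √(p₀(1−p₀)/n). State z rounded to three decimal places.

z = -3.218

p̂ = 6/131 = 0.04580. p̂ − p₀ = -0.104198.
Continuity correction 1/(2n) = 1/262 = 0.003817.
Corrected numerator: |-0.104198| − 0.003817 = 0.100381.
Null standard error: √(0.15·0.85/131) = √0.000973282 = 0.031197.
z = −0.100381/0.031197 = -3.218.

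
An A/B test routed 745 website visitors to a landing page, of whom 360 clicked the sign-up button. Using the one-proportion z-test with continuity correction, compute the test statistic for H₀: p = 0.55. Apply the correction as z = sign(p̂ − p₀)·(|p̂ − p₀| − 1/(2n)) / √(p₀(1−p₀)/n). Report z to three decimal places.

With x = 360 successes in n = 745, p̂ = 0.48322. p̂ − p₀ = -0.066779.
1/(2n) = 0.000671.
Corrected numerator: |-0.066779| − 0.000671 = 0.066108.
Under H₀, SE = √(p₀(1−p₀)/n) = √(0.55·0.45/745) = √0.000332215 = 0.018227.
z = −0.066108/0.018227 = -3.627.

z = -3.627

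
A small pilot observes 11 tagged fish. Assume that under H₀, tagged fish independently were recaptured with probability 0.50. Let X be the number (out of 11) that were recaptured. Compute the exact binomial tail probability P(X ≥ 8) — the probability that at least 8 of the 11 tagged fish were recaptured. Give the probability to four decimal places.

X ~ Binomial(n=11, p=0.50).
P(X ≥ 8) = C(11,8)·0.50^8·0.50^3 + C(11,9)·0.50^9·0.50^2 + C(11,10)·0.50^10·0.50^1 + C(11,11)·0.50^11·0.50^0.
= 0.080566 + 0.026855 + 0.005371 + 0.000488 = 0.1133.

P = 0.1133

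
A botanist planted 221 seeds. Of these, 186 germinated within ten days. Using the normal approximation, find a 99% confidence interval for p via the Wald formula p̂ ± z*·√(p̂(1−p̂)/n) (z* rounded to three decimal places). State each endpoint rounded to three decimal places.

p̂ = 186/221 = 0.84163.
SE(p̂) = √(0.84163·0.15837/221) = 0.024559.
The 99% critical value is z* = 2.576.
Margin = 2.576·0.024559 = 0.06326.
Interval: 0.84163 ± 0.06326 → (0.778, 0.905).

(0.778, 0.905)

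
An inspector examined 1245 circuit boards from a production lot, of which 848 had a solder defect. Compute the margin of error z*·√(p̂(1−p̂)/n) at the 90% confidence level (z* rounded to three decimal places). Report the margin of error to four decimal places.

ME = 0.0217

p̂ = 848/1245 = 0.68112.
SE(p̂) = √(0.68112·0.31888/1245) = 0.013208.
z* = 1.645 at the 90% level.
Margin of error = z*·SE = 1.645 × 0.013208 = 0.0217.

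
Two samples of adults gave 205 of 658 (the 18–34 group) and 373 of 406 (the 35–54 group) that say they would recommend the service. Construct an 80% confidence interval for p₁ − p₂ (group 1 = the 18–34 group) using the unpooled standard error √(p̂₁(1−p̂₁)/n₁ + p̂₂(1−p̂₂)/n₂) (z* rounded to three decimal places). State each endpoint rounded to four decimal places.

p̂₁ = 0.31155, p̂₂ = 0.91872, so the observed difference is -0.60717.
Unpooled SE = √(p̂₁(1−p̂₁)/n₁ + p̂₂(1−p̂₂)/n₂) = √(0.000325968 + 0.000183927) = 0.022581.
For 80% confidence, z* = 1.282. Margin of error = 0.02895.
CI: -0.60717 ± 0.02895 = (-0.6361, -0.5782).

(-0.6361, -0.5782)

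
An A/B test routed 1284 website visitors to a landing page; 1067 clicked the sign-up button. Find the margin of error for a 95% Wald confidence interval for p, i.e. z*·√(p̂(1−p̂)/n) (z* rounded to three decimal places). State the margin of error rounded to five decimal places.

ME = 0.02050

With x = 1067 successes in n = 1284, p̂ = 0.83100.
SE(p̂) = √(0.83100·0.16900/1284) = 0.010458.
z* = 1.960 at the 95% level.
Margin of error = z*·SE = 1.960 × 0.010458 = 0.02050.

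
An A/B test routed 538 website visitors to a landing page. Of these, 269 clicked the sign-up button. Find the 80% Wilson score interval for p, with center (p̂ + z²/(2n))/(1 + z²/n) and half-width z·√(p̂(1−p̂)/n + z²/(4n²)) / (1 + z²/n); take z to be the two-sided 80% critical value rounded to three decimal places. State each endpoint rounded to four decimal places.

Here p̂ = 269/538 = 0.50000 and z = 1.282 (z² = 1.643524).
Denominator 1 + z²/n = 1 + 1.643524/538 = 1.003055.
Adjusted center: (0.50000 + z²/(2n))/1.003055 = 0.50000.
Radicand: p̂(1−p̂)/n + z²/(4n²) = 0.000464684 + 0.000001420 = 0.000466104.
Half-width = 1.282·√0.000466104/1.003055 = 0.02759.
CI: 0.50000 ± 0.02759 = (0.4724, 0.5276).

(0.4724, 0.5276)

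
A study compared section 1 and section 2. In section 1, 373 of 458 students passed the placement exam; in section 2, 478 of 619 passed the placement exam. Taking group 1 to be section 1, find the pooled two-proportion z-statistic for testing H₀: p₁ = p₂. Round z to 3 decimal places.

z = 1.681

p̂₁ = 373/458 = 0.81441, p̂₂ = 478/619 = 0.77221.
Pooling: p̂ = 851/1077 = 0.79016.
Pooled SE = √[0.1658084·0.00379891] ≈ 0.025098.
z = 0.04220/0.025098 = 1.681.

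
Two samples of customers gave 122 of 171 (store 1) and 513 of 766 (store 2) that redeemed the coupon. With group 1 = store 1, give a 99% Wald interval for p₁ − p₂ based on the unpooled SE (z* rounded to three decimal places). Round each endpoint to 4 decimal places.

p̂₁ = 0.71345, p̂₂ = 0.66971, so the observed difference is 0.04374.
SE = √(0.001195550 + 0.000288770) = √0.001484320 = 0.038527.
For 99% confidence, z* = 2.576. Margin of error = 0.09925.
CI: 0.04374 ± 0.09925 = (-0.0555, 0.1430).

(-0.0555, 0.1430)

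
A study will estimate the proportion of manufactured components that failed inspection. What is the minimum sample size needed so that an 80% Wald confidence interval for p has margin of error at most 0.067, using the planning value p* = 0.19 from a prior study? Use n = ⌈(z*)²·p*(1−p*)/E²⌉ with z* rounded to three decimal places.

n = 57

The 80% critical value is z* = 1.282.
p*(1−p*) = 0.1539.
Required n before rounding: 1.643524 × 0.1539 / 0.067² = 56.346.
⌈56.346⌉ = 57.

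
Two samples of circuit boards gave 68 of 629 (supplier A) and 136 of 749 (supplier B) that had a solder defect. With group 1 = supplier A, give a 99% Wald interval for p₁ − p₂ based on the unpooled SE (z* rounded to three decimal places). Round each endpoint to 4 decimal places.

(-0.1218, -0.0252)

p̂₁ = 68/629 = 0.10811, p̂₂ = 136/749 = 0.18158; p̂₁ − p̂₂ = -0.07347.
Unpooled SE = √(p̂₁(1−p̂₁)/n₁ + p̂₂(1−p̂₂)/n₂) = √(0.000153292 + 0.000198406) = 0.018754.
z* = 2.576 at the 99% level. Margin = 2.576·0.018754 = 0.04831.
CI: -0.07347 ± 0.04831 = (-0.1218, -0.0252).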